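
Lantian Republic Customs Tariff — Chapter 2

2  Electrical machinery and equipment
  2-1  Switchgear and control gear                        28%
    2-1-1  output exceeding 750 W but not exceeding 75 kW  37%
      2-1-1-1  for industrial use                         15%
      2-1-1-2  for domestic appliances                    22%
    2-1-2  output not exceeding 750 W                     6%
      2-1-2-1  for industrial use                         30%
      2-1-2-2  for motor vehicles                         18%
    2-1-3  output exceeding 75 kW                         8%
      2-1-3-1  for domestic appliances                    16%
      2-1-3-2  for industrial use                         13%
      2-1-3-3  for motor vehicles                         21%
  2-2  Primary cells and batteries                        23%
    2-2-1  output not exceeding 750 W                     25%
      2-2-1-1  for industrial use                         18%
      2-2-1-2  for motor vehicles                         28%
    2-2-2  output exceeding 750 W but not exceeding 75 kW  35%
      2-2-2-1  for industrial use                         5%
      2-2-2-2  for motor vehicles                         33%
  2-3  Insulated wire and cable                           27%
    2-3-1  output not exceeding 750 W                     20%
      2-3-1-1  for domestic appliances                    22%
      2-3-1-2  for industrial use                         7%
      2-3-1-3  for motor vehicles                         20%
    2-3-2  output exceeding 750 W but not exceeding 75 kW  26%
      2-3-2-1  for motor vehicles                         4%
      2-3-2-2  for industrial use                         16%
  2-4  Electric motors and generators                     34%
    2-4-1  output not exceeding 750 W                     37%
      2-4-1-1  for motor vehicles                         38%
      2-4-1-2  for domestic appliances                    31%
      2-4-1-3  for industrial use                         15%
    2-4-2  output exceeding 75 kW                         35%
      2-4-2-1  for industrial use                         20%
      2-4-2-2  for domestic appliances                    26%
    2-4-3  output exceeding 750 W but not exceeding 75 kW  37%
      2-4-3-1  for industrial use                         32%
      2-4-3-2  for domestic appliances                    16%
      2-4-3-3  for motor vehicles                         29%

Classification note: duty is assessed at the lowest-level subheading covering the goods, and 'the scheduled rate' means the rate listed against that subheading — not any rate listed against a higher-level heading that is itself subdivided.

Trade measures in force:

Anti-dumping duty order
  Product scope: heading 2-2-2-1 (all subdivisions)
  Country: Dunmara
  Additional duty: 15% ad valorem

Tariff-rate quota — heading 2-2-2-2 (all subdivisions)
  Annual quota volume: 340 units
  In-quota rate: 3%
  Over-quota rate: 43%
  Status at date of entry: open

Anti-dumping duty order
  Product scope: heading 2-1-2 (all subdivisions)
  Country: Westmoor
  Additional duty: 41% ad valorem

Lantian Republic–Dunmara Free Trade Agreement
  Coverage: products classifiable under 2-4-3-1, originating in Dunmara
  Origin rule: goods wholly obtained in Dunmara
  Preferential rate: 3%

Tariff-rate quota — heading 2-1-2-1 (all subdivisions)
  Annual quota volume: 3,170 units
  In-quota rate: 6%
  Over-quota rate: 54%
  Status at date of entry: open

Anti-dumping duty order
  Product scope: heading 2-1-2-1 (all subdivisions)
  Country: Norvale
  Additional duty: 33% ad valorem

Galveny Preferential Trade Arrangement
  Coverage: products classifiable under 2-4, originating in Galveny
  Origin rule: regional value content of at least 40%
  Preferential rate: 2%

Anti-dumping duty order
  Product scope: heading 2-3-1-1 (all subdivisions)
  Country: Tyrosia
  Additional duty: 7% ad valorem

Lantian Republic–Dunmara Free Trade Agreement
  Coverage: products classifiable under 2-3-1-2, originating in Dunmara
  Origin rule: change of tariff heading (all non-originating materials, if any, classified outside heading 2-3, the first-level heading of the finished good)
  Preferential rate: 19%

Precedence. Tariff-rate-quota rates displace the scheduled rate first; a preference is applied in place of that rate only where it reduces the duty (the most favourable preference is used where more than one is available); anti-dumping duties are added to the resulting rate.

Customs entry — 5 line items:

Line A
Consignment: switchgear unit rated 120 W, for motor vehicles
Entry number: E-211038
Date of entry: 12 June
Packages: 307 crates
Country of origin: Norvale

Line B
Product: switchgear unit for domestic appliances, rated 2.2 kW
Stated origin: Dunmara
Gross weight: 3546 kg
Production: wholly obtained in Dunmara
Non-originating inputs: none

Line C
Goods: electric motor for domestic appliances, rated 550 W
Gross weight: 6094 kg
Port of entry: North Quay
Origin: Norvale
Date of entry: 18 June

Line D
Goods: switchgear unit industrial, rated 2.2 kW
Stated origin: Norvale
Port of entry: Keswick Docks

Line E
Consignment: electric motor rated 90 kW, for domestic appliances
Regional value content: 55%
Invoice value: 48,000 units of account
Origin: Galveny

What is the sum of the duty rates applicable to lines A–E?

Line A: switchgear unit → 2-1; rated 120 W → 2-1-2; for motor vehicles → 2-1-2-2. Scheduled 18%. No special measure applies. → 18%.
Line B: switchgear unit → 2-1; rated 2.2 kW → 2-1-1; for domestic appliances → 2-1-1-2. Scheduled 22%. Dunmara agreement on 2-4-3-1: 2-1-1-2 not covered; Dunmara agreement on 2-3-1-2: 2-1-1-2 not covered. → 22%.
Line C: electric motor → 2-4; rated 550 W → 2-4-1; for domestic appliances → 2-4-1-2. Scheduled 31%. No special measure applies. → 31%.
Line D: switchgear unit → 2-1; rated 2.2 kW → 2-1-1; industrial → 2-1-1-1. Scheduled 15%. No special measure applies. → 15%.
Line E: electric motor → 2-4; rated 90 kW → 2-4-2; for domestic appliances → 2-4-2-2. Scheduled 26%. Galveny agreement on 2-4: RVC ≥ 40% → 2% available; preferential 2%. → 2%.
Sum: 18% + 22% + 31% + 15% + 2% = 88%.

88%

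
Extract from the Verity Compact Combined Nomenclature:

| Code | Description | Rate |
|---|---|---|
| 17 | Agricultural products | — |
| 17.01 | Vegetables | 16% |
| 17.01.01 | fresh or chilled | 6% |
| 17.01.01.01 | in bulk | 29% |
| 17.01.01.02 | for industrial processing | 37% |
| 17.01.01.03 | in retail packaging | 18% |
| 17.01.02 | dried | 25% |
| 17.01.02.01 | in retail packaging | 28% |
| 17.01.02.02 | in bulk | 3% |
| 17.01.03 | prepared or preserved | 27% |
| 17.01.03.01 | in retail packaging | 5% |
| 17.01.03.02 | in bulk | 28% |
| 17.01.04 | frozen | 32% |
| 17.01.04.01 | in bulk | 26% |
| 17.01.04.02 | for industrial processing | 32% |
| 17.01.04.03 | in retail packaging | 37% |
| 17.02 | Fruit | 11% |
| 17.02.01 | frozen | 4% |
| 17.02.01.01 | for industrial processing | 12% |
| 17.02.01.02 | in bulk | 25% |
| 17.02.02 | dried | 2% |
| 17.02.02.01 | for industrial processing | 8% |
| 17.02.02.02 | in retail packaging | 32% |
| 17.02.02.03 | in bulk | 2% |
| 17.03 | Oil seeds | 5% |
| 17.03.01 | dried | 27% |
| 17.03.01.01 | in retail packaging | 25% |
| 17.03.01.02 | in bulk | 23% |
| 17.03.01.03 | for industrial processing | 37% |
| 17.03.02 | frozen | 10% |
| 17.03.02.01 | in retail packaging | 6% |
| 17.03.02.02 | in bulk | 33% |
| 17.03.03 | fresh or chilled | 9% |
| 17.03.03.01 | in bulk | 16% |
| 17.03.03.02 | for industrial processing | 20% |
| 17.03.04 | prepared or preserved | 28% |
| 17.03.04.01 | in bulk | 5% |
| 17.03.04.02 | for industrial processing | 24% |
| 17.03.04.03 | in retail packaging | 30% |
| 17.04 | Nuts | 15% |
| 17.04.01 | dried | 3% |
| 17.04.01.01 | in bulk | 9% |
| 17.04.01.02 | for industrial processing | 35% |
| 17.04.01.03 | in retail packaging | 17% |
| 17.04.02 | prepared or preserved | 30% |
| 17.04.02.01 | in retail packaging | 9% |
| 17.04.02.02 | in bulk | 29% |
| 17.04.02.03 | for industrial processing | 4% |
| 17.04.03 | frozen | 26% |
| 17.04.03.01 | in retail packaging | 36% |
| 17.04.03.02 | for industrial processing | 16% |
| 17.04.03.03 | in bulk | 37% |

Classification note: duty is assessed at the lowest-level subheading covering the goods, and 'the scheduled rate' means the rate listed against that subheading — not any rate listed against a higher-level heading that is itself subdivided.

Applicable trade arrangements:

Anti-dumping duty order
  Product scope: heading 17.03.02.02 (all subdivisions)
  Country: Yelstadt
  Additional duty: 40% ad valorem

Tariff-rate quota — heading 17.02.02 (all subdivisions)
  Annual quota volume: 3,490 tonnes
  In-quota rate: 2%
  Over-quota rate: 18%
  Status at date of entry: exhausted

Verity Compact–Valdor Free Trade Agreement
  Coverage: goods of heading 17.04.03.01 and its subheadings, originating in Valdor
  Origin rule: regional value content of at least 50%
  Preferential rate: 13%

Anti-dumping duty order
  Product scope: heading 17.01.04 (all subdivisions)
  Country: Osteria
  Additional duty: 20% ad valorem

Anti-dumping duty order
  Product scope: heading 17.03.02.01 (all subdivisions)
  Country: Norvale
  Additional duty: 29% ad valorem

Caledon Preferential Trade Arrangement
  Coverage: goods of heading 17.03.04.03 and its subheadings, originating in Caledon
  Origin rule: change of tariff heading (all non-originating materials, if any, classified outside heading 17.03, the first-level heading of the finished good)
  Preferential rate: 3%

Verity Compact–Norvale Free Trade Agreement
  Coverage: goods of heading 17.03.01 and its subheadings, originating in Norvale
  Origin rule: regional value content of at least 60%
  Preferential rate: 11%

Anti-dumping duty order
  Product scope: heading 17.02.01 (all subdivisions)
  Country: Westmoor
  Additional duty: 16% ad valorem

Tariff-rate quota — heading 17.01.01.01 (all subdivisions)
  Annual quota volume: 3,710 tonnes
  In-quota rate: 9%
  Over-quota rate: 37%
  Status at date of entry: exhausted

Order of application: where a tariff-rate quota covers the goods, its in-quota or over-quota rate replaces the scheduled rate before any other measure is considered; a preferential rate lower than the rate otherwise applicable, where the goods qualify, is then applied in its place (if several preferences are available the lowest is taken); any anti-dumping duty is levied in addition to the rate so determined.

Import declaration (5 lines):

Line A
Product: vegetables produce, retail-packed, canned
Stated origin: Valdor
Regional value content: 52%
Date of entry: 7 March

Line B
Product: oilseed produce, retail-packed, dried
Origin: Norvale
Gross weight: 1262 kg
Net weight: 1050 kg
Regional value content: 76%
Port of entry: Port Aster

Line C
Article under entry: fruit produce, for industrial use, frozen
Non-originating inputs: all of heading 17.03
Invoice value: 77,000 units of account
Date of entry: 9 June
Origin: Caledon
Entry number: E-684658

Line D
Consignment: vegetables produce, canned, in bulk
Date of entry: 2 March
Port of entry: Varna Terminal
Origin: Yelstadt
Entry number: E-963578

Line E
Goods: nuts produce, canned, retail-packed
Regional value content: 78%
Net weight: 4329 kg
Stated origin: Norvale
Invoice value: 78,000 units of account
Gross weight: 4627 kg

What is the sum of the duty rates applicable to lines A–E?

65%

Line A: vegetables → 17.01; canned → 17.01.03; retail-packed → 17.01.03.01. Scheduled 5%. Valdor agreement on 17.04.03.01: 17.01.03.01 not covered. → 5%.
Line B: oilseed → 17.03; dried → 17.03.01; retail-packed → 17.03.01.01. Scheduled 25%. Norvale agreement on 17.03.01: RVC ≥ 60% → 11% available; preferential 11%. → 11%.
Line C: fruit → 17.02; frozen → 17.02.01; for industrial use → 17.02.01.01. Scheduled 12%. Caledon agreement on 17.03.04.03: 17.02.01.01 not covered. → 12%.
Line D: vegetables → 17.01; canned → 17.01.03; in bulk → 17.01.03.02. Scheduled 28%. No special measure applies. → 28%.
Line E: nuts → 17.04; canned → 17.04.02; retail-packed → 17.04.02.01. Scheduled 9%. Norvale agreement on 17.03.01: 17.04.02.01 not covered. → 9%.
Sum: 5% + 11% + 12% + 28% + 9% = 65%.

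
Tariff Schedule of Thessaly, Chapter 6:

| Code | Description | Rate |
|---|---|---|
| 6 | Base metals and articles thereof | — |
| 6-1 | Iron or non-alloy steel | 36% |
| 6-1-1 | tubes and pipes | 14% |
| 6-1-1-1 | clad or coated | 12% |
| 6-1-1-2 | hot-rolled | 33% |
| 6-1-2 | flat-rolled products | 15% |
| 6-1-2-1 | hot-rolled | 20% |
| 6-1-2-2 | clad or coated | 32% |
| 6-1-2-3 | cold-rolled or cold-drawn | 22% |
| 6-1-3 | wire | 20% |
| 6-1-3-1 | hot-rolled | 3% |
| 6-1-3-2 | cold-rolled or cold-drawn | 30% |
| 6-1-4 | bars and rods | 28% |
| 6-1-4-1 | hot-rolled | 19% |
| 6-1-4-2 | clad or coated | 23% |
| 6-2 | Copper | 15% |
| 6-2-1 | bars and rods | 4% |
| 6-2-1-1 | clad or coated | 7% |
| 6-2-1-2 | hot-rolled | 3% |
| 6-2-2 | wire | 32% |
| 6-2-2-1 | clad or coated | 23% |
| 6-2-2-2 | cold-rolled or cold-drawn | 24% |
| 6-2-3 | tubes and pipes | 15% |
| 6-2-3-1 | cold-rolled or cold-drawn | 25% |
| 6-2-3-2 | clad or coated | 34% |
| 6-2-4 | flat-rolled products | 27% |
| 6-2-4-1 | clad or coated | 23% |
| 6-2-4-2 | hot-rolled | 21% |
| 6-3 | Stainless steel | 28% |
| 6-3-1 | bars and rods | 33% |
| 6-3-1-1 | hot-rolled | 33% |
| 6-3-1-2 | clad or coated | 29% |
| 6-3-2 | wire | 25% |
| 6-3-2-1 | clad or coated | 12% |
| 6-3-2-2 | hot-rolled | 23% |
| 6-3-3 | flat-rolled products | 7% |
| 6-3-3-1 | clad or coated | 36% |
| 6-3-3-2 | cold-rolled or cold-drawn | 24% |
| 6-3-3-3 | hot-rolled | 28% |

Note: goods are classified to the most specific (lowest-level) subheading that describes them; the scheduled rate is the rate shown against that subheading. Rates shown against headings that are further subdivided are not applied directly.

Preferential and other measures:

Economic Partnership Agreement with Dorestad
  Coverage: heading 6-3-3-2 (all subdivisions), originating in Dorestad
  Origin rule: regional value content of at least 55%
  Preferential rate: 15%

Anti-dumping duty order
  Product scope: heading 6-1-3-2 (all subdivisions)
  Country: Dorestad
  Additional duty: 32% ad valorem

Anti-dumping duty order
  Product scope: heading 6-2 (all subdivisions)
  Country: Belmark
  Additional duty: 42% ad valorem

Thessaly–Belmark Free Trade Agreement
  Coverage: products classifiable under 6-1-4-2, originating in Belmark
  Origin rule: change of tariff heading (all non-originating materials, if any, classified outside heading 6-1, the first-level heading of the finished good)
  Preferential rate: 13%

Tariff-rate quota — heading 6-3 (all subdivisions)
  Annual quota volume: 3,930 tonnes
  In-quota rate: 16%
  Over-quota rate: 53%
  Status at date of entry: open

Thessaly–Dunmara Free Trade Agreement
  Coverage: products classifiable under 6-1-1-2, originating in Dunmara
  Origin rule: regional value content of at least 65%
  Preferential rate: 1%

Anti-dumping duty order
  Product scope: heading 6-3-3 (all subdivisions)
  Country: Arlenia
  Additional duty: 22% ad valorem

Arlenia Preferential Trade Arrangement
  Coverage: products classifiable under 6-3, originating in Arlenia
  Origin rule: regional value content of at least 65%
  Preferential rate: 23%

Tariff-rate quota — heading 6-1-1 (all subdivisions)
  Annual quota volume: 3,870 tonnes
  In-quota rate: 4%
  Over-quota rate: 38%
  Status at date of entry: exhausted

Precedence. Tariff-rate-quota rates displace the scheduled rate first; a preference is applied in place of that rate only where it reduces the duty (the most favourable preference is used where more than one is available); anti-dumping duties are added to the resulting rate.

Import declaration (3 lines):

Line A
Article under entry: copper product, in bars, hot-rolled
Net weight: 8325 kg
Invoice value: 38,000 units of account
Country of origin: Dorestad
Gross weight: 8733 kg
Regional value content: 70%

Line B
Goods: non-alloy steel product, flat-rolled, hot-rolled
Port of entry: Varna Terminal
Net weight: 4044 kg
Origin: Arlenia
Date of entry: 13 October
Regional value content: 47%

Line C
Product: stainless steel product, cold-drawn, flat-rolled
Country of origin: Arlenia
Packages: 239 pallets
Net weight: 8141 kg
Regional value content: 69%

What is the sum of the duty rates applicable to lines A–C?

Line A: copper → 6-2; in bars → 6-2-1; hot-rolled → 6-2-1-2. Scheduled 3%. Dorestad agreement on 6-3-3-2: 6-2-1-2 not covered. → 3%.
Line B: non-alloy steel → 6-1; flat-rolled → 6-1-2; hot-rolled → 6-1-2-1. Scheduled 20%. Arlenia agreement on 6-3: 6-1-2-1 not covered. → 20%.
Line C: stainless steel → 6-3; flat-rolled → 6-3-3; cold-drawn → 6-3-3-2. Scheduled 24%. quota on 6-3 open → in-quota 16%; Arlenia agreement on 6-3: RVC ≥ 65% → 23% available; preference 23% not lower than 16% → no reduction; anti-dumping (Arlenia, 6-3-3): +22%; total 16% + 22% = 38%. → 38%.
Sum: 3% + 20% + 38% = 61%.

61%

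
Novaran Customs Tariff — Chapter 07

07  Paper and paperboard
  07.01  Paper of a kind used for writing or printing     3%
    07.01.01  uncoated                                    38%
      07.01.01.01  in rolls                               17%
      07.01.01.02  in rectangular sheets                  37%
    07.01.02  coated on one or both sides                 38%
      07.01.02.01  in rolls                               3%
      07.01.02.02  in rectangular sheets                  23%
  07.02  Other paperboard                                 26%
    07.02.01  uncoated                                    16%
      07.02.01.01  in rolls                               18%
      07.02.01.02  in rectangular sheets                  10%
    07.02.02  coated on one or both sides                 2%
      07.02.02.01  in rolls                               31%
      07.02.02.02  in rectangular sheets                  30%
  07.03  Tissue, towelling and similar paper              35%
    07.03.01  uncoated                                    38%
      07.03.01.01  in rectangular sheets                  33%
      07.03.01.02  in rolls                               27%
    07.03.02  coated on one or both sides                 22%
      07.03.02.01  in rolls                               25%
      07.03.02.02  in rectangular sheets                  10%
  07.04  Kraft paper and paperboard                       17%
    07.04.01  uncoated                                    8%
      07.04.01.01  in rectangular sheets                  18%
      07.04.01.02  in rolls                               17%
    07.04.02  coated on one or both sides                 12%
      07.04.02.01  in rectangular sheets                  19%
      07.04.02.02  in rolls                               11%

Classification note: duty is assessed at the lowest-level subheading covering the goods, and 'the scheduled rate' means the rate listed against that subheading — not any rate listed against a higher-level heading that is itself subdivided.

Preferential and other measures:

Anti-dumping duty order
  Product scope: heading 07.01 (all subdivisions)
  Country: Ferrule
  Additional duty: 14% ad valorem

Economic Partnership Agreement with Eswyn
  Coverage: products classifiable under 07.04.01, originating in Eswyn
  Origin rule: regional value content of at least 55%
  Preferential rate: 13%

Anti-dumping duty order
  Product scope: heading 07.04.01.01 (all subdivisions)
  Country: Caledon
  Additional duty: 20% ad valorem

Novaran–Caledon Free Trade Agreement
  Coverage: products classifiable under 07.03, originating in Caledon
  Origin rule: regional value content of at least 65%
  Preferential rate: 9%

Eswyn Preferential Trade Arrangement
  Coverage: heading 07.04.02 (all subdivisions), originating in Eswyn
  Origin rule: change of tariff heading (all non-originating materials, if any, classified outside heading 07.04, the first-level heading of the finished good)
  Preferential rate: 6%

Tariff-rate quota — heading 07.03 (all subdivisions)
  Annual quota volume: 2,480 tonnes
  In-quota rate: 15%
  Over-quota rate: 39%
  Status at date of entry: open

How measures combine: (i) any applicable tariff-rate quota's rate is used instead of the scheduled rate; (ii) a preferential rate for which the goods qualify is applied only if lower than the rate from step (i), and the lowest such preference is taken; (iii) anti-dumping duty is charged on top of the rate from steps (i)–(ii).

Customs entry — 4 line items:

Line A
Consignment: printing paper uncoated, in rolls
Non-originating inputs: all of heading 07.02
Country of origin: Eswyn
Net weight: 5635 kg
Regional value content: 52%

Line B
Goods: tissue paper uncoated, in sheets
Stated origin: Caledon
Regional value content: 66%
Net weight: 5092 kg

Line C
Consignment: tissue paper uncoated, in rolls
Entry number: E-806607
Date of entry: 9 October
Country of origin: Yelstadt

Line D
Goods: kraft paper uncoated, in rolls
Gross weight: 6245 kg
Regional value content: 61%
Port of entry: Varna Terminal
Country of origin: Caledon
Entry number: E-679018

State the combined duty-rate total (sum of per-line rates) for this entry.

Line A: printing paper → 07.01; uncoated → 07.01.01; in rolls → 07.01.01.01. Scheduled 17%. Eswyn agreement on 07.04.01: 07.01.01.01 not covered; Eswyn agreement on 07.04.02: 07.01.01.01 not covered. → 17%.
Line B: tissue paper → 07.03; uncoated → 07.03.01; in sheets → 07.03.01.01. Scheduled 33%. quota on 07.03 open → in-quota 15%; Caledon agreement on 07.03: RVC ≥ 65% → 9% available; preferential 9%. → 9%.
Line C: tissue paper → 07.03; uncoated → 07.03.01; in rolls → 07.03.01.02. Scheduled 27%. quota on 07.03 open → in-quota 15%. → 15%.
Line D: kraft paper → 07.04; uncoated → 07.04.01; in rolls → 07.04.01.02. Scheduled 17%. Caledon agreement on 07.03: 07.04.01.02 not covered. → 17%.
Sum: 17% + 9% + 15% + 17% = 58%.

58%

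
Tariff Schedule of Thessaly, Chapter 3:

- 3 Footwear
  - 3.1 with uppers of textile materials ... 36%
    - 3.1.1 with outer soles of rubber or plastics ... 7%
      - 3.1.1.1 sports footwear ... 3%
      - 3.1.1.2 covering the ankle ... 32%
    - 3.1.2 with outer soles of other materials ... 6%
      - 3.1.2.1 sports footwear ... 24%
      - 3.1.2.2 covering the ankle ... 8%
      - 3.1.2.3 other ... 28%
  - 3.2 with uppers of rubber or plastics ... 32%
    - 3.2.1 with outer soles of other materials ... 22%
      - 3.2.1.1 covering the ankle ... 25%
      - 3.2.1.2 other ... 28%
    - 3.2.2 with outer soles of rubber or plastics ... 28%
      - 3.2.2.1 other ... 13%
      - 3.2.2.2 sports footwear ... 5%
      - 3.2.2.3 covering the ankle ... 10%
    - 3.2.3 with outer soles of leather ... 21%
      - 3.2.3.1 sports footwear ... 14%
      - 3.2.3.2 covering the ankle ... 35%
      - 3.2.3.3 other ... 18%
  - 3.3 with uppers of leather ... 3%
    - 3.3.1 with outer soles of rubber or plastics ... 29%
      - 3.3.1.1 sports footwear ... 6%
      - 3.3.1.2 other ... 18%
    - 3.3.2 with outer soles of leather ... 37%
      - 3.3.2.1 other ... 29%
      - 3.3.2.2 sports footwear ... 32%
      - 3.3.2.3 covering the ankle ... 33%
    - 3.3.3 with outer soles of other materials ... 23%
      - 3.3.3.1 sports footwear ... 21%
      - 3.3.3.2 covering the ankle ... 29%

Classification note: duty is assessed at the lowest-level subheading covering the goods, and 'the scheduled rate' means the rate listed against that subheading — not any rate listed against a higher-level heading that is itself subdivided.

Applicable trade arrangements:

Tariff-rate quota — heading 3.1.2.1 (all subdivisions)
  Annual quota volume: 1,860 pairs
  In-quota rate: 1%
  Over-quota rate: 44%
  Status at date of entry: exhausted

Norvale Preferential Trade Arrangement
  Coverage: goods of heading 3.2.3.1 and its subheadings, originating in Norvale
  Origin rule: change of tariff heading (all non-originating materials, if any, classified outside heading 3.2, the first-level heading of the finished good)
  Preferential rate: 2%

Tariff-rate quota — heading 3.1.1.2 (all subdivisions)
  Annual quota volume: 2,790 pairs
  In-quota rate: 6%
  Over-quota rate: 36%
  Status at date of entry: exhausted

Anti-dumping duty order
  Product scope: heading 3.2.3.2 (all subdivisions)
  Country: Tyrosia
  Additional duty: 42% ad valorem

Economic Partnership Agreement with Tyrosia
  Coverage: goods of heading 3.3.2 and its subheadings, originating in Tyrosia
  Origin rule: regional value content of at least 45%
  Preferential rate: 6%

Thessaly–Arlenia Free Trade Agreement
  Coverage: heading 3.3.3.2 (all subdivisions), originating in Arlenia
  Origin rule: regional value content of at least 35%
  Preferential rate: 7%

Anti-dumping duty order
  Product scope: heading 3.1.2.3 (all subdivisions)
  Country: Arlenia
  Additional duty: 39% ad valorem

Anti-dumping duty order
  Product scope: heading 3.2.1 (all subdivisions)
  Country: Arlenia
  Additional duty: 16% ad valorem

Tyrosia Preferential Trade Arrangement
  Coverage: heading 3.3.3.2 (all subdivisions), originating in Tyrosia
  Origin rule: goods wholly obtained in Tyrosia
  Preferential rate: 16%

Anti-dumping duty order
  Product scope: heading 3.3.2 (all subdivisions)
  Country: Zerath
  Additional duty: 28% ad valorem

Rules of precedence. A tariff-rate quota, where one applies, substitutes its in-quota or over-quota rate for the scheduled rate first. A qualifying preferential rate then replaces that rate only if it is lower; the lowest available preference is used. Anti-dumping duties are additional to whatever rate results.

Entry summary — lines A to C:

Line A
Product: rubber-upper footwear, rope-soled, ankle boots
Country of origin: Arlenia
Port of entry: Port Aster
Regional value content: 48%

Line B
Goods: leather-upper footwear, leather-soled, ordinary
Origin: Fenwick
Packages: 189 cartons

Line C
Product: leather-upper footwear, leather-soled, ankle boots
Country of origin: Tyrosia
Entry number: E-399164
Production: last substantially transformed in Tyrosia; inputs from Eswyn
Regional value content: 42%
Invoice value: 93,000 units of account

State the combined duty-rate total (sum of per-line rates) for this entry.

103%

Line A: rubber-upper → 3.2; rope-soled → 3.2.1; ankle boots → 3.2.1.1. Scheduled 25%. Arlenia agreement on 3.3.3.2: 3.2.1.1 not covered; anti-dumping (Arlenia, 3.2.1): +16%; total 25% + 16% = 41%. → 41%.
Line B: leather-upper → 3.3; leather-soled → 3.3.2; ordinary → 3.3.2.1. Scheduled 29%. No special measure applies. → 29%.
Line C: leather-upper → 3.3; leather-soled → 3.3.2; ankle boots → 3.3.2.3. Scheduled 33%. Tyrosia agreement on 3.3.2: RVC < 45%; Tyrosia agreement on 3.3.3.2: 3.3.2.3 not covered. → 33%.
Sum: 41% + 29% + 33% = 103%.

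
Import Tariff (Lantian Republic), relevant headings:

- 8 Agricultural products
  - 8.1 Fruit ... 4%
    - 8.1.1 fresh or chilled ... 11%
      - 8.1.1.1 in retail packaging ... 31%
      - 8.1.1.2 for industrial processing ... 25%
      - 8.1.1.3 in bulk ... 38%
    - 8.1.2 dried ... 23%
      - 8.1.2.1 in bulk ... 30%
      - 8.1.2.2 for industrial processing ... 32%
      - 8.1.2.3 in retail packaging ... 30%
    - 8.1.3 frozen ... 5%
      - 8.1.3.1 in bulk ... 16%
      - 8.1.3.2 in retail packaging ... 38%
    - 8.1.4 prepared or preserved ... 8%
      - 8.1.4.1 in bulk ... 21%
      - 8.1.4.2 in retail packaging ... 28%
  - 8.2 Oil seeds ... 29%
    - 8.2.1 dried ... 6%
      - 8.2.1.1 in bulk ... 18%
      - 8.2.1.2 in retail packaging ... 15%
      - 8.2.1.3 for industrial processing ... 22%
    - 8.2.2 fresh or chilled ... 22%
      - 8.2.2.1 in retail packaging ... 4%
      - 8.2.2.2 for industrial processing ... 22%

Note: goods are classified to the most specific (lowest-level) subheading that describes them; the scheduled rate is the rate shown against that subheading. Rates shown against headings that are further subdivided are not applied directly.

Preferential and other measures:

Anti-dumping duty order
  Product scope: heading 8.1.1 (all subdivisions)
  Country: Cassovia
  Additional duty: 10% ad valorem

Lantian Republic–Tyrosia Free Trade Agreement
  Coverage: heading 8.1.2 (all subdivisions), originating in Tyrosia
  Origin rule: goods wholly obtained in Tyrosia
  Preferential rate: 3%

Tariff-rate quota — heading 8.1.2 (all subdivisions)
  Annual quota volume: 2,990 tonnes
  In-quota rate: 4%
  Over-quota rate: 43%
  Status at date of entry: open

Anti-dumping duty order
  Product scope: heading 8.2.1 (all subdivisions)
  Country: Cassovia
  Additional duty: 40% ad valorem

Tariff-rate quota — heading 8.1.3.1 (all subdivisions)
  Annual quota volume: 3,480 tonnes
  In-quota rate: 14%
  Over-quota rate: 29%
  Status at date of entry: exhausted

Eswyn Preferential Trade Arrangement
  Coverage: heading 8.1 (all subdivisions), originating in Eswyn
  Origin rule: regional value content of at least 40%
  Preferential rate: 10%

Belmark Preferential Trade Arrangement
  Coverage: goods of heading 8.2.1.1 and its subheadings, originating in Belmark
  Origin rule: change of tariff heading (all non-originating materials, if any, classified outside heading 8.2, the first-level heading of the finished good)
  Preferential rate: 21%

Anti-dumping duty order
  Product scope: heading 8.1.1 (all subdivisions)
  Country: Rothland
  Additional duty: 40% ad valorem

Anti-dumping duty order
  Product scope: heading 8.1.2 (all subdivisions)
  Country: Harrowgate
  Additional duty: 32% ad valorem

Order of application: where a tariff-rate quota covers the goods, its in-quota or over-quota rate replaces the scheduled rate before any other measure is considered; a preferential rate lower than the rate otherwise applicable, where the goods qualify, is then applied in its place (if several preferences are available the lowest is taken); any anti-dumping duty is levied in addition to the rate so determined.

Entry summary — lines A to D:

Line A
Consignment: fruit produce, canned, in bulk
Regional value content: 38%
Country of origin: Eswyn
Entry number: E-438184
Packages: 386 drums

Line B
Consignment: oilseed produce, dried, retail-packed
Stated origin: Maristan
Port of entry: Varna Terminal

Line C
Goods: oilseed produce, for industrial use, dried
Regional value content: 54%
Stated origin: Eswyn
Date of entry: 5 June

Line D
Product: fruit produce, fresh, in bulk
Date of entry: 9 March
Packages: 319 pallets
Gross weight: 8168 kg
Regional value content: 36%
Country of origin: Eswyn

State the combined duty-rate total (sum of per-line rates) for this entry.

Line A: fruit → 8.1; canned → 8.1.4; in bulk → 8.1.4.1. Scheduled 21%. Eswyn agreement on 8.1: RVC < 40%. → 21%.
Line B: oilseed → 8.2; dried → 8.2.1; retail-packed → 8.2.1.2. Scheduled 15%. No special measure applies. → 15%.
Line C: oilseed → 8.2; dried → 8.2.1; for industrial use → 8.2.1.3. Scheduled 22%. Eswyn agreement on 8.1: 8.2.1.3 not covered. → 22%.
Line D: fruit → 8.1; fresh → 8.1.1; in bulk → 8.1.1.3. Scheduled 38%. Eswyn agreement on 8.1: RVC < 40%. → 38%.
Sum: 21% + 15% + 22% + 38% = 96%.

96%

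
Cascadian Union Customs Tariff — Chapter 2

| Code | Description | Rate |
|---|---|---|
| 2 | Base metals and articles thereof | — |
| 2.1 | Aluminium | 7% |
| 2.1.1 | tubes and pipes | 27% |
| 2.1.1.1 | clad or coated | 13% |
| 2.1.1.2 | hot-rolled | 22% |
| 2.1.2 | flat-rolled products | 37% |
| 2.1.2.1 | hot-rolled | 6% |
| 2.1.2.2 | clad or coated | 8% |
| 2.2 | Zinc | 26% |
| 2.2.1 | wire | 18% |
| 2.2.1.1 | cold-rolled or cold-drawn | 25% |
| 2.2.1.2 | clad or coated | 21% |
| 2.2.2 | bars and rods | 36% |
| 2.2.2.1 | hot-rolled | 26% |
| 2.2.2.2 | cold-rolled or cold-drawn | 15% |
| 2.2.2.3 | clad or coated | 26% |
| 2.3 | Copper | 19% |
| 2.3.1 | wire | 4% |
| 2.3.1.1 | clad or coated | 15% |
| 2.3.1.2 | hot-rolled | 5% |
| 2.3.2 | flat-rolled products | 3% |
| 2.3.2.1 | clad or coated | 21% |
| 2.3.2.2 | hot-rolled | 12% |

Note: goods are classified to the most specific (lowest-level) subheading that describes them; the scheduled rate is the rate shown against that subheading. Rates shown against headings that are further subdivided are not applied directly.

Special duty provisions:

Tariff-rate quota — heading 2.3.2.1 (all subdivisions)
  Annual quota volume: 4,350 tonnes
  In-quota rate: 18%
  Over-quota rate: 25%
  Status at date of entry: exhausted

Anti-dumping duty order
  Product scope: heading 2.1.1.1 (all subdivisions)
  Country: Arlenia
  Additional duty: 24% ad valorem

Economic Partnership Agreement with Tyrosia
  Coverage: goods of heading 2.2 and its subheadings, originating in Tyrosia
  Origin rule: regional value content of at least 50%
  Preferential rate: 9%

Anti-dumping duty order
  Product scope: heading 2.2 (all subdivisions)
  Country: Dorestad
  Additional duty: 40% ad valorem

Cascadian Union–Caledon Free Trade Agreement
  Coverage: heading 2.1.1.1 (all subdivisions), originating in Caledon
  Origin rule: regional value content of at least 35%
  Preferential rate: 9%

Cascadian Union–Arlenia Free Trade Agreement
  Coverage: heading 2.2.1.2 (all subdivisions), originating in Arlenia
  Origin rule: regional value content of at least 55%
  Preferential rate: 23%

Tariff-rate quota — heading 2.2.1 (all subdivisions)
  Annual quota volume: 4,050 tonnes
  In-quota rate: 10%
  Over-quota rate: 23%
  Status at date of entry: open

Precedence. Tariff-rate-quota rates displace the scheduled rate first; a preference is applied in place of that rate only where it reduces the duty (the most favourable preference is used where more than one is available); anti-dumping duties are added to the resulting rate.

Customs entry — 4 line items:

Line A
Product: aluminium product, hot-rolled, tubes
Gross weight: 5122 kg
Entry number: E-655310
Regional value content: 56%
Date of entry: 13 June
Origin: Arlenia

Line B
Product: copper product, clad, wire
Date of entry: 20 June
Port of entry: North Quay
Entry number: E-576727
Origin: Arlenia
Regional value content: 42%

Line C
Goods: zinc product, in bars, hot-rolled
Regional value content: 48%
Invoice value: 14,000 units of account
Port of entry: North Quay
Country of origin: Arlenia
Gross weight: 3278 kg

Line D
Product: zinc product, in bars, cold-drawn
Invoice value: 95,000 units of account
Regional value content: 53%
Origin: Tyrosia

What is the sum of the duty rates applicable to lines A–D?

72%

Line A: aluminium → 2.1; tubes → 2.1.1; hot-rolled → 2.1.1.2. Scheduled 22%. Arlenia agreement on 2.2.1.2: 2.1.1.2 not covered. → 22%.
Line B: copper → 2.3; wire → 2.3.1; clad → 2.3.1.1. Scheduled 15%. Arlenia agreement on 2.2.1.2: 2.3.1.1 not covered. → 15%.
Line C: zinc → 2.2; in bars → 2.2.2; hot-rolled → 2.2.2.1. Scheduled 26%. Arlenia agreement on 2.2.1.2: 2.2.2.1 not covered. → 26%.
Line D: zinc → 2.2; in bars → 2.2.2; cold-drawn → 2.2.2.2. Scheduled 15%. Tyrosia agreement on 2.2: RVC ≥ 50% → 9% available; preferential 9%. → 9%.
Sum: 22% + 15% + 26% + 9% = 72%.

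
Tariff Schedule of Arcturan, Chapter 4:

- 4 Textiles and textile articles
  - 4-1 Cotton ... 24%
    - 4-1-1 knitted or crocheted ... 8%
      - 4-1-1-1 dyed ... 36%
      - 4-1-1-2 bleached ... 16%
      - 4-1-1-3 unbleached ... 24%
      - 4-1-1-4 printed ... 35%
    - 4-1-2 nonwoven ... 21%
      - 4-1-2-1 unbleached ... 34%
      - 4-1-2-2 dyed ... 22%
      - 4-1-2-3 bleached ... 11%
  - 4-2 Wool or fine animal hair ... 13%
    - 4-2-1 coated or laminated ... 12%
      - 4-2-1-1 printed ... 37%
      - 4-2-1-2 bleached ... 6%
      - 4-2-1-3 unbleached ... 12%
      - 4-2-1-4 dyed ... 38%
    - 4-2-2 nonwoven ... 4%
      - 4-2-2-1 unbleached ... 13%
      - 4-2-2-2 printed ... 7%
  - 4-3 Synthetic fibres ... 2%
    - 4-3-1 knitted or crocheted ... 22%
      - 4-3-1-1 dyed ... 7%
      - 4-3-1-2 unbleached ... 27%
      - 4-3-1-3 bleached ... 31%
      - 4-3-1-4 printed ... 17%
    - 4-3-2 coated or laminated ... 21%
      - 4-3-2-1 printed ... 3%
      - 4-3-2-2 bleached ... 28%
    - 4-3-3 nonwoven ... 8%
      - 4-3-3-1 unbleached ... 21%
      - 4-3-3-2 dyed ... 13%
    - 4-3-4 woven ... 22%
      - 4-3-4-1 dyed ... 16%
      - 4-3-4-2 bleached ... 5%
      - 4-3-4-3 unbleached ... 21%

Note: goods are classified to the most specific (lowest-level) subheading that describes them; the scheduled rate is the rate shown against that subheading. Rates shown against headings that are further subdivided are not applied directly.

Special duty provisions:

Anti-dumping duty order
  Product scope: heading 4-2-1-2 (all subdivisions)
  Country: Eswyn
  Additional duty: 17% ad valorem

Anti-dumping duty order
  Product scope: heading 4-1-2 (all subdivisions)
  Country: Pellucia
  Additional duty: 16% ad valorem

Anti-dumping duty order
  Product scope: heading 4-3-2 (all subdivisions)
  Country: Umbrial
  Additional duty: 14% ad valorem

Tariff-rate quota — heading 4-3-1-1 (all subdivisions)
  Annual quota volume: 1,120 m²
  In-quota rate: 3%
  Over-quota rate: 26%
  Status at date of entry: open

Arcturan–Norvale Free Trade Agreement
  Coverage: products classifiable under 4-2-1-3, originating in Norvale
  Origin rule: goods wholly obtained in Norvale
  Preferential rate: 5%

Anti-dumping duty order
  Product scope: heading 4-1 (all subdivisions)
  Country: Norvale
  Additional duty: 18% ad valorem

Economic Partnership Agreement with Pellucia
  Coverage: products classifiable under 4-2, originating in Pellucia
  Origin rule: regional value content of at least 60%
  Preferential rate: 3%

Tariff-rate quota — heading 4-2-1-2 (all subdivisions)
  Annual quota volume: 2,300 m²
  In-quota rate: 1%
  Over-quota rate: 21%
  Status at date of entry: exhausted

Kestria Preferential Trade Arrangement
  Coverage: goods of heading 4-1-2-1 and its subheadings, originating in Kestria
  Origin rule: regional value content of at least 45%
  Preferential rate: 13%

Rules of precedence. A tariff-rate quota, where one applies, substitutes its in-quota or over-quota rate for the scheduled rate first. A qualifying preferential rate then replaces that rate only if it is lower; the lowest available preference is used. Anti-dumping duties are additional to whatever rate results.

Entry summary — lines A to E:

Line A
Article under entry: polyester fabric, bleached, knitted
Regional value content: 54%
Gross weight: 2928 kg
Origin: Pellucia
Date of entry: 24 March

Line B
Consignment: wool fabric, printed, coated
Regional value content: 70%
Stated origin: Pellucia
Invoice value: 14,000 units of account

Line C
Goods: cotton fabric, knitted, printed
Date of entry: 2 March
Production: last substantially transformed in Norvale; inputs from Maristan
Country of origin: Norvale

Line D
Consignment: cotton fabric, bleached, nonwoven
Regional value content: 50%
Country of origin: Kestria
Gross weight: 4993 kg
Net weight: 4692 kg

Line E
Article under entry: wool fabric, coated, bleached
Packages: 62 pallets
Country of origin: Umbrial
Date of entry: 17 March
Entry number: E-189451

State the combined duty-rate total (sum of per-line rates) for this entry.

Line A: polyester → 4-3; knitted → 4-3-1; bleached → 4-3-1-3. Scheduled 31%. Pellucia agreement on 4-2: 4-3-1-3 not covered. → 31%.
Line B: wool → 4-2; coated → 4-2-1; printed → 4-2-1-1. Scheduled 37%. Pellucia agreement on 4-2: RVC ≥ 60% → 3% available; preferential 3%. → 3%.
Line C: cotton → 4-1; knitted → 4-1-1; printed → 4-1-1-4. Scheduled 35%. Norvale agreement on 4-2-1-3: 4-1-1-4 not covered; anti-dumping (Norvale, 4-1): +18%; total 35% + 18% = 53%. → 53%.
Line D: cotton → 4-1; nonwoven → 4-1-2; bleached → 4-1-2-3. Scheduled 11%. Kestria agreement on 4-1-2-1: 4-1-2-3 not covered. → 11%.
Line E: wool → 4-2; coated → 4-2-1; bleached → 4-2-1-2. Scheduled 6%. quota on 4-2-1-2 exhausted → over-quota 21%. → 21%.
Sum: 31% + 3% + 53% + 11% + 21% = 119%.

119%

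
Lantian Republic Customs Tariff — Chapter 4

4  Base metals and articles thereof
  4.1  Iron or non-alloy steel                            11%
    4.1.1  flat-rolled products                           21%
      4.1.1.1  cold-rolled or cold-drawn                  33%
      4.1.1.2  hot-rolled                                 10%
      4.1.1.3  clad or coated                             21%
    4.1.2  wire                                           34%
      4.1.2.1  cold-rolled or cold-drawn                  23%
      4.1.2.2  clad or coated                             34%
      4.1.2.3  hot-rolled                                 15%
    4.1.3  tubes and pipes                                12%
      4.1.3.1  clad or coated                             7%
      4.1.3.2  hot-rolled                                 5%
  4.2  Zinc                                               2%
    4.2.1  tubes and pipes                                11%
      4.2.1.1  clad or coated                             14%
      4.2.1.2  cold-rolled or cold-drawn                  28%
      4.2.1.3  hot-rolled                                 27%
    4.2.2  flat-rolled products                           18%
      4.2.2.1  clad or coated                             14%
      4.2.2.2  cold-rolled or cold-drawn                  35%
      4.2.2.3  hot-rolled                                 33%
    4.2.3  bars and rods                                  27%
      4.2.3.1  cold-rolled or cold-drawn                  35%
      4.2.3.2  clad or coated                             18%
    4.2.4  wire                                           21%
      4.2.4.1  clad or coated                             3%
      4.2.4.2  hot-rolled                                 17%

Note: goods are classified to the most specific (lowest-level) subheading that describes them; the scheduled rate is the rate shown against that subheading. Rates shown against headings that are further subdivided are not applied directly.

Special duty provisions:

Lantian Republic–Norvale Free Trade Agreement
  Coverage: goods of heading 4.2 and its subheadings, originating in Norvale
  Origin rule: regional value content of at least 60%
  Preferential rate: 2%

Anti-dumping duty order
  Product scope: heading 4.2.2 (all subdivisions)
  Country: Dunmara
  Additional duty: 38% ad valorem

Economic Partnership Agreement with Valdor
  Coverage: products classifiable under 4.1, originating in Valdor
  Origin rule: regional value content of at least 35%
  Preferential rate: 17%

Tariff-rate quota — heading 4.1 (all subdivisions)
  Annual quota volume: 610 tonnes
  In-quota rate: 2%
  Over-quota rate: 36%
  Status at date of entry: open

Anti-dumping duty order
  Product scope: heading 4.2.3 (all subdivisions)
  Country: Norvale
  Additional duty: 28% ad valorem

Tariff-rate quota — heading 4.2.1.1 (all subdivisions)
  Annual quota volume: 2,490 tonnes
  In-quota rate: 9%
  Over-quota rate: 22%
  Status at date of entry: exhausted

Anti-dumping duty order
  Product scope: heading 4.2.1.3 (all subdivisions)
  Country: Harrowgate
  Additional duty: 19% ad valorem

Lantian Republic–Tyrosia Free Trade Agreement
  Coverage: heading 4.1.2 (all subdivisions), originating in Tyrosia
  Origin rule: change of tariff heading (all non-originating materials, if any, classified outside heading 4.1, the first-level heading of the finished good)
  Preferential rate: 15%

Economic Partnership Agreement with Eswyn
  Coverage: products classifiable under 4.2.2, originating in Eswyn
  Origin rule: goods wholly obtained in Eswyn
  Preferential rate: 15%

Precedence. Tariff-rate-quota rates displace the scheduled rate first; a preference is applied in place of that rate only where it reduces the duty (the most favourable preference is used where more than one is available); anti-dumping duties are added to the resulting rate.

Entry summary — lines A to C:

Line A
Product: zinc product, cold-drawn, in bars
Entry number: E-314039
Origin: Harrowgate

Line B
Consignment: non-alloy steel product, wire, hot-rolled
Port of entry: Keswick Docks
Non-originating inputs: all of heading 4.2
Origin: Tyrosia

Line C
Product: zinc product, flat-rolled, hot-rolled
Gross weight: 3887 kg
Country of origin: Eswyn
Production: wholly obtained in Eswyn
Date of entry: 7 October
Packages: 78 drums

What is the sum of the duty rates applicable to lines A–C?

Line A: zinc → 4.2; in bars → 4.2.3; cold-drawn → 4.2.3.1. Scheduled 35%. No special measure applies. → 35%.
Line B: non-alloy steel → 4.1; wire → 4.1.2; hot-rolled → 4.1.2.3. Scheduled 15%. quota on 4.1 open → in-quota 2%; Tyrosia agreement on 4.1.2: CTH met → 15% available; preference 15% not lower than 2% → no reduction. → 2%.
Line C: zinc → 4.2; flat-rolled → 4.2.2; hot-rolled → 4.2.2.3. Scheduled 33%. Eswyn agreement on 4.2.2: wholly obtained → 15% available; preferential 15%. → 15%.
Sum: 35% + 2% + 15% = 52%.

52%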